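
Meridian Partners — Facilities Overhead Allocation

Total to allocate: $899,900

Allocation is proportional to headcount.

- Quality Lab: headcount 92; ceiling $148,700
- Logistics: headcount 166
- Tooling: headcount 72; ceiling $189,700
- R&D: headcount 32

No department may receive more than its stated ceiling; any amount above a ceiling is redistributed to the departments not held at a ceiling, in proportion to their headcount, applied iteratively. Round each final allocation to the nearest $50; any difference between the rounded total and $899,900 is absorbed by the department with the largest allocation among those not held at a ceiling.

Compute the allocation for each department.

Quality Lab: $148,700 | Logistics: $470,750 | Tooling: $189,700 | R&D: $90,750

Sum of headcount: 362.
Proportional shares (ignoring caps): Quality Lab 228,703.87; Logistics 412,661.33; Tooling 178,985.64; R&D 79,549.17.
Cap binds for Quality Lab ($148,700); balance $751,200 reallocated over remaining headcount 270.
Cap binds for Tooling ($189,700); balance $561,500 reallocated over remaining headcount 198.
Shares after redistribution: Logistics 470,752.53 → $470,750; R&D 90,747.47 → $90,750.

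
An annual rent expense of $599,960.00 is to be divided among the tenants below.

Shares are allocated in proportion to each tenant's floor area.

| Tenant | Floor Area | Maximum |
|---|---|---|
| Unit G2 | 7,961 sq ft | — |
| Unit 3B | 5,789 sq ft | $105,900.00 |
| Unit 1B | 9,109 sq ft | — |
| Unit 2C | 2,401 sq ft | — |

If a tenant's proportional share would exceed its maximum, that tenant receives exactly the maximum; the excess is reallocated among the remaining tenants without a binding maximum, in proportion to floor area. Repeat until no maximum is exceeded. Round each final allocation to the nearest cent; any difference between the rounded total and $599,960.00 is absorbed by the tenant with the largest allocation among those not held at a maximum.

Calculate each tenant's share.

Unit G2: $202,003.58 | Unit 3B: $105,900.00 | Unit 1B: $231,133.10 | Unit 2C: $60,923.32

Sum of floor area: 25,260.
Unconstrained shares: Unit G2 189,084.7807; Unit 3B 137,496.7712; Unit 1B 216,351.3713; Unit 2C 57,027.0768.
Capped: Unit 3B ($105,900.00); remaining pool $494,060.00 reallocated over remaining floor area 19,471.
Shares after redistribution: Unit G2 202,003.5776 → $202,003.58; Unit 1B 231,133.0974 → $231,133.10; Unit 2C 60,923.3249 → $60,923.32.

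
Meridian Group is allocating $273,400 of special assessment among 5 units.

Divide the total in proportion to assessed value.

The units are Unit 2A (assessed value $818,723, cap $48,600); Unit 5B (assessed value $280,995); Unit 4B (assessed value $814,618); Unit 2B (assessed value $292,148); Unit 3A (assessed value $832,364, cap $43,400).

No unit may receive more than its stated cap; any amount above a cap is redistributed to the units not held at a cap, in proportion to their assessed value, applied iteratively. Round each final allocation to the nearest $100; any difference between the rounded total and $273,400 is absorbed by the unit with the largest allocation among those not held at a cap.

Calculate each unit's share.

Unit 2A: $48,600 | Unit 5B: $36,700 | Unit 4B: $106,500 | Unit 2B: $38,200 | Unit 3A: $43,400

Assessed value total: 3,038,848.
Pro-rata shares before constraints: Unit 2A 73,659.12; Unit 5B 25,280.64; Unit 4B 73,289.80; Unit 2B 26,284.06; Unit 3A 74,886.38.
Cap binds for Unit 2A ($48,600), Unit 3A ($43,400); remaining pool $181,400 reallocated over remaining assessed value 1,387,761.
Redistributed shares: Unit 5B 36,730.02 → $36,700; Unit 4B 106,482.10 → $106,500; Unit 2B 38,187.88 → $38,200.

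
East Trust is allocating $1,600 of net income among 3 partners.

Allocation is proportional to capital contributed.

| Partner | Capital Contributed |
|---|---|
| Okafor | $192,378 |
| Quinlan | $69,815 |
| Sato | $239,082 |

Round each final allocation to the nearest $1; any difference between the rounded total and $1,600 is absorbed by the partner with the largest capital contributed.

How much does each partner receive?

Okafor: $614; Quinlan: $223; Sato: $763

Sum of capital contributed: 192,378 + 69,815 + 239,082 = 501,275.
Raw shares: Okafor 614.04; Quinlan 222.84; Sato 763.12.
Rounded to nearest $1: Okafor $614; Quinlan $223; Sato $763. Sum = $1,600.
No rounding difference to absorb.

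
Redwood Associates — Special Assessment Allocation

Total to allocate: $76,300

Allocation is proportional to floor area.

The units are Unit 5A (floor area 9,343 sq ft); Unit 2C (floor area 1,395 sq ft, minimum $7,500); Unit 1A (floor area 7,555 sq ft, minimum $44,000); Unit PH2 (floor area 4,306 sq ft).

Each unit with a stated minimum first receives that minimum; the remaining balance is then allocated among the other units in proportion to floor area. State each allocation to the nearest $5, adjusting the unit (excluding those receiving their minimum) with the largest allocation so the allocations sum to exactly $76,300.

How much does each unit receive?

Guaranteed amounts: Unit 2C $7,500; Unit 1A $44,000. Remaining pool $24,800.
Remaining pool split over remaining floor area 13,649: Unit 5A 16,976.07 → $16,975; Unit PH2 7,823.93 → $7,825.

Unit 5A: $16,975 | Unit 2C: $7,500 | Unit 1A: $44,000 | Unit PH2: $7,825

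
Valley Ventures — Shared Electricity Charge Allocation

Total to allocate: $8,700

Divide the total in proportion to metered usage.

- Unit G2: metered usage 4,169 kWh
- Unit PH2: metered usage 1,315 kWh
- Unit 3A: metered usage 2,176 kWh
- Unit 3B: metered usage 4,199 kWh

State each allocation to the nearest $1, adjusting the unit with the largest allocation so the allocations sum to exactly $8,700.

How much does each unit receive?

Unit G2: $3,058; Unit PH2: $965; Unit 3A: $1,596; Unit 3B: $3,081

Combined metered usage = 11,859.
Unrounded shares: Unit G2 4,169/11,859 × $8,700 = 3,058.46; Unit PH2 1,315/11,859 × $8,700 = 964.71; Unit 3A 2,176/11,859 × $8,700 = 1,596.36; Unit 3B 4,199/11,859 × $8,700 = 3,080.47.
After rounding ($1): Unit G2 $3,058; Unit PH2 $965; Unit 3A $1,596; Unit 3B $3,080. Sum = $8,699.
Difference $8,700 − $8,699 = +$1 applied to largest allocation (Unit 3B): Unit 3B becomes $3,081.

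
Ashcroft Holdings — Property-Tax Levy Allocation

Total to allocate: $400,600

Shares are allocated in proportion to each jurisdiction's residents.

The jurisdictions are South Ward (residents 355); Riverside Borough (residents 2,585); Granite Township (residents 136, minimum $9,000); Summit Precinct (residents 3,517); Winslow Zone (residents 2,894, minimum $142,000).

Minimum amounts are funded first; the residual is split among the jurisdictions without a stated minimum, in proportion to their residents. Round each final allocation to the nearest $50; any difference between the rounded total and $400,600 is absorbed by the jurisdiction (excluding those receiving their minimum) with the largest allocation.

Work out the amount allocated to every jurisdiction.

Guaranteed amounts: Granite Township $9,000; Winslow Zone $142,000. Residual $249,600.
Residual split over remaining residents 6,457: South Ward 13,722.78 → $13,700; Riverside Borough 99,925.04 → $99,950; Summit Precinct 135,952.18 → $135,950.

South Ward: $13,700 · Riverside Borough: $99,950 · Granite Township: $9,000 · Summit Precinct: $135,950 · Winslow Zone: $142,000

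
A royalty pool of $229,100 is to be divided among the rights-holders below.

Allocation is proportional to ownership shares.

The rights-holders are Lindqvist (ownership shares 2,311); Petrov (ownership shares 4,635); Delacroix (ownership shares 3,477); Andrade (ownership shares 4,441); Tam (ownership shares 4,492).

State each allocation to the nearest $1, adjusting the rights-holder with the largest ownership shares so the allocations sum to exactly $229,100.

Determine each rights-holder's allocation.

Lindqvist: $27,353; Petrov: $54,861; Delacroix: $41,154; Andrade: $52,564; Tam: $53,168

Combined ownership shares = 19,356.
Unrounded shares: Lindqvist 2,311/19,356 × $229,100 = 27,353.28; Petrov 4,635/19,356 × $229,100 = 54,860.43; Delacroix 3,477/19,356 × $229,100 = 41,154.20; Andrade 4,441/19,356 × $229,100 = 52,564.22; Tam 4,492/19,356 × $229,100 = 53,167.87.
After rounding ($1): Lindqvist $27,353; Petrov $54,860; Delacroix $41,154; Andrade $52,564; Tam $53,168. Sum = $229,099.
Difference $229,100 − $229,099 = +$1 applied to largest ownership shares (Petrov): Petrov becomes $54,861.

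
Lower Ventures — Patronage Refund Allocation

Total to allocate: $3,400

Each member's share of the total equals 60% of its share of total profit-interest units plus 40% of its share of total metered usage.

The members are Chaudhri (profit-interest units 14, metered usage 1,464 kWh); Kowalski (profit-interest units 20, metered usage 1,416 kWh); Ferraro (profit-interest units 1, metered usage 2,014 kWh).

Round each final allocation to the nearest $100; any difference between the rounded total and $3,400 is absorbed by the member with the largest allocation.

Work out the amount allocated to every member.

Totals — profit-interest units 35, metered usage 4,894.
Blended shares (60% profit-interest units + 40% metered usage): Chaudhri 0.3597; Kowalski 0.4586; Ferraro 0.1818.
Proportional shares: Chaudhri 1,222.83; Kowalski 1,559.21; Ferraro 617.96.
At nearest $100: Chaudhri $1,200; Kowalski $1,600; Ferraro $600. Sum = $3,400.
No rounding difference to absorb.

Chaudhri: $1,200; Kowalski: $1,600; Ferraro: $600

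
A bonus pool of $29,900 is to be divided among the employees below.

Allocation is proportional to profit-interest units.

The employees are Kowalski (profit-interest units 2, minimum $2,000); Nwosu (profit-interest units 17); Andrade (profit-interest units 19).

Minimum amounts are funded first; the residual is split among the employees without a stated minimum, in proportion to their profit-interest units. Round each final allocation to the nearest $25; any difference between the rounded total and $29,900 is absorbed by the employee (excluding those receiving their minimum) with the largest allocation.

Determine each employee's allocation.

Fund the minimums — Kowalski $2,000. Residual $27,900.
Residual split over remaining profit-interest units 36: Nwosu 13,175.00 → $13,175; Andrade 14,725.00 → $14,725.

Kowalski: $2,000 | Nwosu: $13,175 | Andrade: $14,725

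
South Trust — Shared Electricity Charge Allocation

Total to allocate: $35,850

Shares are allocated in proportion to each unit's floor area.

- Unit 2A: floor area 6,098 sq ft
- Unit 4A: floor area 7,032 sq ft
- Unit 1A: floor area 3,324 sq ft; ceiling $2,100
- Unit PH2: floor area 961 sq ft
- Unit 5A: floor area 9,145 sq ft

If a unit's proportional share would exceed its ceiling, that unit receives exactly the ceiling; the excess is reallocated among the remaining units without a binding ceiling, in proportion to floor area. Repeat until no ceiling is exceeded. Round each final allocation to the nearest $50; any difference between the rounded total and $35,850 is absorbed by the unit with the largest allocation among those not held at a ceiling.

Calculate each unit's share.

Combined floor area = 26,560.
Unconstrained shares: Unit 2A 8,230.92; Unit 4A 9,491.61; Unit 1A 4,486.65; Unit PH2 1,297.13; Unit 5A 12,343.68.
Held at cap: Unit 1A ($2,100); remaining pool $33,750 reallocated over remaining floor area 23,236.
Shares after redistribution: Unit 2A 8,857.27 → $8,850; Unit 4A 10,213.89 → $10,200; Unit PH2 1,395.84 → $1,400; Unit 5A 13,283.00 → $13,300.

Unit 2A: $8,850 · Unit 4A: $10,200 · Unit 1A: $2,100 · Unit PH2: $1,400 · Unit 5A: $13,300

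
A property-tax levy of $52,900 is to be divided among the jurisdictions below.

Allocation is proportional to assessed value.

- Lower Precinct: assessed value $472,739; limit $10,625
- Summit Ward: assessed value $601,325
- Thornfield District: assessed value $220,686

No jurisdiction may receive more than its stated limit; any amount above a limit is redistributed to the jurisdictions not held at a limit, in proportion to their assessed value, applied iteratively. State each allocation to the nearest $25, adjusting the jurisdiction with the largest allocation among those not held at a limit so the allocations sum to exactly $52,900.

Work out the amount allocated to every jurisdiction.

Sum of assessed value: 1,294,750.
Unconstrained shares: Lower Precinct 19,314.84; Summit Ward 24,568.52; Thornfield District 9,016.64.
Cap binds for Lower Precinct ($10,625); residual $42,275 reallocated over remaining assessed value 822,011.
Remaining shares: Summit Ward 30,925.39 → $30,925; Thornfield District 11,349.61 → $11,350.

Lower Precinct: $10,625; Summit Ward: $30,925; Thornfield District: $11,350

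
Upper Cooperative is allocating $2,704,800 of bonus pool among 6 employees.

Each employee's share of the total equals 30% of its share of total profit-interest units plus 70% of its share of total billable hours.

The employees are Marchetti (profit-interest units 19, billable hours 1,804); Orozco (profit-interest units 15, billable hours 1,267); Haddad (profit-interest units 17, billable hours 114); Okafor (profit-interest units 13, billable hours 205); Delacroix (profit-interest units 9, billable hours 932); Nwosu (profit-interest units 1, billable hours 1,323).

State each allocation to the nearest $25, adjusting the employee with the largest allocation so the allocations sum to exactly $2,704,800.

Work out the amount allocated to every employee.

Marchetti: $813,425; Orozco: $589,450; Haddad: $224,650; Okafor: $211,300; Delacroix: $411,275; Nwosu: $454,700

Profit-interest units total 74; billable hours total 5,645.
Combined weights (30% profit-interest units + 70% billable hours): Marchetti 0.3007; Orozco 0.2179; Haddad 0.0831; Okafor 0.0781; Delacroix 0.1521; Nwosu 0.1681.
Unrounded shares: Marchetti 813,412.93; Orozco 589,438.94; Haddad 224,648.04; Okafor 211,308.25; Delacroix 411,285.91; Nwosu 454,705.93.
At nearest $25: Marchetti $813,425; Orozco $589,450; Haddad $224,650; Okafor $211,300; Delacroix $411,275; Nwosu $454,700. Sum = $2,704,800.
No rounding difference to absorb.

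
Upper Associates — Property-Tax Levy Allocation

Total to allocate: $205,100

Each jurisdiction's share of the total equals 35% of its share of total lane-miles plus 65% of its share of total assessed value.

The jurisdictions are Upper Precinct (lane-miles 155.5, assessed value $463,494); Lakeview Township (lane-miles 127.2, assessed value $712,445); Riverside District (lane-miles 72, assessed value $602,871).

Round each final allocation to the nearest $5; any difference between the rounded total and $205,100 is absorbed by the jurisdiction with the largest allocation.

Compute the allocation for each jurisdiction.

Upper Precinct: $66,210 | Lakeview Township: $79,135 | Riverside District: $59,755

Totals — lane-miles 354.7, assessed value 1,778,810.
Combined weights (35% lane-miles + 65% assessed value): Upper Precinct 0.3228; Lakeview Township 0.3859; Riverside District 0.2913.
Proportional shares: Upper Precinct 66,207.55; Lakeview Township 79,138.05; Riverside District 59,754.40.
Rounded to nearest $5: Upper Precinct $66,210; Lakeview Township $79,140; Riverside District $59,755. Sum = $205,105.
Difference $205,100 − $205,105 = −$5 applied to largest allocation (Lakeview Township): Lakeview Township becomes $79,135.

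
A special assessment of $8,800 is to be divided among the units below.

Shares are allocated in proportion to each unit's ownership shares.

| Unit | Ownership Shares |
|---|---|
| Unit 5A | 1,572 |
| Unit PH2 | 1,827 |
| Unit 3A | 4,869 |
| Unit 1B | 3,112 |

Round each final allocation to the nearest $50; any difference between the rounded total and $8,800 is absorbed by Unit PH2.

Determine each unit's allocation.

Unit 5A: $1,200; Unit PH2: $1,450; Unit 3A: $3,750; Unit 1B: $2,400

Sum of ownership shares: 11,380.
Proportional shares: Unit 5A 1,572/11,380 × $8,800 = 1,215.61; Unit PH2 1,827/11,380 × $8,800 = 1,412.79; Unit 3A 4,869/11,380 × $8,800 = 3,765.13; Unit 1B 3,112/11,380 × $8,800 = 2,406.47.
After rounding ($50): Unit 5A $1,200; Unit PH2 $1,400; Unit 3A $3,750; Unit 1B $2,400. Sum = $8,750.
Difference $8,800 − $8,750 = +$50 applied to Unit PH2: Unit PH2 becomes $1,450.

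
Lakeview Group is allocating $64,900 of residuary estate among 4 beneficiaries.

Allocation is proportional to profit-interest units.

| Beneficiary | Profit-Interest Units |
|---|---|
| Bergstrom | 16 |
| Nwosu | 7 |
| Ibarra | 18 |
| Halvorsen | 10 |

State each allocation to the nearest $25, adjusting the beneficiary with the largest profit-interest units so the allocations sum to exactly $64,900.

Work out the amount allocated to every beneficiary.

Sum of profit-interest units: 51.
Pro-rata amounts: Bergstrom 16/51 × $64,900 = 20,360.78; Nwosu 7/51 × $64,900 = 8,907.84; Ibarra 18/51 × $64,900 = 22,905.88; Halvorsen 10/51 × $64,900 = 12,725.49.
At nearest $25: Bergstrom $20,350; Nwosu $8,900; Ibarra $22,900; Halvorsen $12,725. Sum = $64,875.
Difference $64,900 − $64,875 = +$25 applied to largest profit-interest units (Ibarra): Ibarra becomes $22,925.

Bergstrom: $20,350 | Nwosu: $8,900 | Ibarra: $22,925 | Halvorsen: $12,725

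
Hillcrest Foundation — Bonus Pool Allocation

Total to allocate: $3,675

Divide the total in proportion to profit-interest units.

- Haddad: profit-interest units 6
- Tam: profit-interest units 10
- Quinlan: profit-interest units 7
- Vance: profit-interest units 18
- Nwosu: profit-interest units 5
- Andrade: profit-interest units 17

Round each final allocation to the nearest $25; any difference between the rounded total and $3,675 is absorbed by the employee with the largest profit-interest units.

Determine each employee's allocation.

Haddad: $350; Tam: $575; Quinlan: $400; Vance: $1,050; Nwosu: $300; Andrade: $1,000

Combined profit-interest units = 6 + 10 + 7 + 18 + 5 + 17 = 63.
Unrounded shares: Haddad 350.00; Tam 583.33; Quinlan 408.33; Vance 1,050.00; Nwosu 291.67; Andrade 991.67.
After rounding ($25): Haddad $350; Tam $575; Quinlan $400; Vance $1,050; Nwosu $300; Andrade $1,000. Sum = $3,675.
No rounding difference to absorb.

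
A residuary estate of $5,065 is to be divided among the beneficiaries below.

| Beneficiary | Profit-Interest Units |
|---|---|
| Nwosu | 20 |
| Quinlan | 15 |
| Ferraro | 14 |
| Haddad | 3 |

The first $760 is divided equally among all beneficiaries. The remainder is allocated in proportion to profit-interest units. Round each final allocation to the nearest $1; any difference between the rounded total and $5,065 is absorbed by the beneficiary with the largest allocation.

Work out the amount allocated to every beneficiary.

Nwosu: $1,846 · Quinlan: $1,432 · Ferraro: $1,349 · Haddad: $438

Equal tier: $760 ÷ 4 = $190 apiece.
Remainder $4,305 by profit-interest units (total 52): Nwosu 1,655.77 → $1,656; Quinlan 1,241.83 → $1,242; Ferraro 1,159.04 → $1,159; Haddad 248.37 → $248.
Totals: Nwosu $190 + $1,656 = $1,846; Quinlan $190 + $1,242 = $1,432; Ferraro $190 + $1,159 = $1,349; Haddad $190 + $248 = $438.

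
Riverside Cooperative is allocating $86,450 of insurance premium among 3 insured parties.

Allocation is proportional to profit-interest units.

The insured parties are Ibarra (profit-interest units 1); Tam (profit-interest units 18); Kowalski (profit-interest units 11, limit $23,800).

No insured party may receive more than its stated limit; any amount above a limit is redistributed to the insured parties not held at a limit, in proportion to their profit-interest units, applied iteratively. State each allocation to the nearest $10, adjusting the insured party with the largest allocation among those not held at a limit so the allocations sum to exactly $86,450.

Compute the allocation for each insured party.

Ibarra: $3,300 · Tam: $59,350 · Kowalski: $23,800

Combined profit-interest units = 30.
Proportional shares (ignoring caps): Ibarra 2,881.67; Tam 51,870.00; Kowalski 31,698.33.
Cap binds for Kowalski ($23,800); residual $62,650 reallocated over remaining profit-interest units 19.
Redistributed shares: Ibarra 3,297.37 → $3,300; Tam 59,352.63 → $59,350.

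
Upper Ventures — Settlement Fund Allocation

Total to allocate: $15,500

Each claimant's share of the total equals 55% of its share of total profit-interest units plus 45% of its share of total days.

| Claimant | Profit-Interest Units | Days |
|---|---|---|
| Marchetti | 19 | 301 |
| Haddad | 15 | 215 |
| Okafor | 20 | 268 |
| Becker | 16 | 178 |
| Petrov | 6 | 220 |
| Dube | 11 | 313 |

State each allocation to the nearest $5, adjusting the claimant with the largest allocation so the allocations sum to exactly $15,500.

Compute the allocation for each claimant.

Marchetti: $3,260 | Haddad: $2,475 | Okafor: $3,210 | Becker: $2,400 | Petrov: $1,615 | Dube: $2,540

Totals — profit-interest units 87, days 1,495.
Composite weights (55% profit-interest units + 45% days): Marchetti 0.2107; Haddad 0.1595; Okafor 0.2071; Becker 0.1547; Petrov 0.1042; Dube 0.1638.
Pro-rata amounts: Marchetti 3,266.11; Haddad 2,472.92; Okafor 3,210.14; Becker 2,398.28; Petrov 1,614.35; Dube 2,538.19.
After rounding ($5): Marchetti $3,265; Haddad $2,475; Okafor $3,210; Becker $2,400; Petrov $1,615; Dube $2,540. Sum = $15,505.
Difference $15,500 − $15,505 = −$5 applied to largest allocation (Marchetti): Marchetti becomes $3,260.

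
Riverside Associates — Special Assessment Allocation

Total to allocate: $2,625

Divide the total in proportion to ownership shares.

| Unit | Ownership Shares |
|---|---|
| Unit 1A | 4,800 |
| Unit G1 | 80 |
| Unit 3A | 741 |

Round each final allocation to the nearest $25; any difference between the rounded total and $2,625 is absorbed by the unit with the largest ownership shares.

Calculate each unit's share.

Combined ownership shares = 4,800 + 80 + 741 = 5,621.
Pro-rata amounts: Unit 1A 2,241.59; Unit G1 37.36; Unit 3A 346.05.
Rounded to nearest $25: Unit 1A $2,250; Unit G1 $25; Unit 3A $350. Sum = $2,625.
No rounding difference to absorb.

Unit 1A: $2,250 · Unit G1: $25 · Unit 3A: $350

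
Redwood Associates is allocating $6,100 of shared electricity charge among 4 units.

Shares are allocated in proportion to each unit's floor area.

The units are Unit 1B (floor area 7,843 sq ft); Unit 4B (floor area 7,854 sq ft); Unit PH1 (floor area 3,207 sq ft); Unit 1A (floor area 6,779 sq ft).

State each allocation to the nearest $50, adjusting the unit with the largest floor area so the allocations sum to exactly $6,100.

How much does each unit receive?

Unit 1B: $1,850 · Unit 4B: $1,900 · Unit PH1: $750 · Unit 1A: $1,600

Combined floor area = 25,683.
Raw shares: Unit 1B 7,843/25,683 × $6,100 = 1,862.80; Unit 4B 7,854/25,683 × $6,100 = 1,865.41; Unit PH1 3,207/25,683 × $6,100 = 761.70; Unit 1A 6,779/25,683 × $6,100 = 1,610.09.
At nearest $50: Unit 1B $1,850; Unit 4B $1,850; Unit PH1 $750; Unit 1A $1,600. Sum = $6,050.
Difference $6,100 − $6,050 = +$50 applied to largest floor area (Unit 4B): Unit 4B becomes $1,900.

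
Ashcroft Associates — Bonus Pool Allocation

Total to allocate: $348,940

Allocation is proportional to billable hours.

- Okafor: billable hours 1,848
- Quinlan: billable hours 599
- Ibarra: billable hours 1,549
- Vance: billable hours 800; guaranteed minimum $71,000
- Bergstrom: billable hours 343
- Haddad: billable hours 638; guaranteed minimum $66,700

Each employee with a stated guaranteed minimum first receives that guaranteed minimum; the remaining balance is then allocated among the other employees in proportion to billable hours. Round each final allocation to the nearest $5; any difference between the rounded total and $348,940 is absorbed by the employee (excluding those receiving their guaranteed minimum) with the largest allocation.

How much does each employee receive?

Minimums first: Vance $71,000; Haddad $66,700. Balance $211,240.
Balance split over remaining billable hours 4,339: Okafor 89,968.08 → $89,970; Quinlan 29,161.73 → $29,160; Ibarra 75,411.56 → $75,410; Bergstrom 16,698.62 → $16,700.

Okafor: $89,970 | Quinlan: $29,160 | Ibarra: $75,410 | Vance: $71,000 | Bergstrom: $16,700 | Haddad: $66,700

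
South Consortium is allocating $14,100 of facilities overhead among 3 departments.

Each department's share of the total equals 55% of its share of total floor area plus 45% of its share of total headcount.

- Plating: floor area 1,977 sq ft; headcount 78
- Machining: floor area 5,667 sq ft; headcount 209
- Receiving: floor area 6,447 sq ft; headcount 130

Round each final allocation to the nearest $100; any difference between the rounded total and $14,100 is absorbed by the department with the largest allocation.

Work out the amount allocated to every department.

Totals — floor area 14,091, headcount 417.
Blended shares (55% floor area + 45% headcount): Plating 0.1613; Machining 0.4467; Receiving 0.3919.
Pro-rata amounts: Plating 2,274.88; Machining 6,298.95; Receiving 5,526.17.
At nearest $100: Plating $2,300; Machining $6,300; Receiving $5,500. Sum = $14,100.
No rounding difference to absorb.

Plating: $2,300 · Machining: $6,300 · Receiving: $5,500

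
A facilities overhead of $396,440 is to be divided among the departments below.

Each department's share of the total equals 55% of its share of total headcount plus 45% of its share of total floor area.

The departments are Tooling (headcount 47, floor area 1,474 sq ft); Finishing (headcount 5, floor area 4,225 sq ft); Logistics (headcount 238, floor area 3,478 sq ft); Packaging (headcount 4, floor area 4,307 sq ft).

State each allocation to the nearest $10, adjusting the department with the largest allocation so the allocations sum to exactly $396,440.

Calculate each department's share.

Headcount total 294; floor area total 13,484.
Combined weights (55% headcount + 45% floor area): Tooling 0.1371; Finishing 0.1504; Logistics 0.5613; Packaging 0.1512.
Proportional shares: Tooling 54,358.59; Finishing 59,606.41; Logistics 222,525.34; Packaging 59,949.66.
Rounded to nearest $10: Tooling $54,360; Finishing $59,610; Logistics $222,530; Packaging $59,950. Sum = $396,450.
Difference $396,440 − $396,450 = −$10 applied to largest allocation (Logistics): Logistics becomes $222,520.

Tooling: $54,360 · Finishing: $59,610 · Logistics: $222,520 · Packaging: $59,950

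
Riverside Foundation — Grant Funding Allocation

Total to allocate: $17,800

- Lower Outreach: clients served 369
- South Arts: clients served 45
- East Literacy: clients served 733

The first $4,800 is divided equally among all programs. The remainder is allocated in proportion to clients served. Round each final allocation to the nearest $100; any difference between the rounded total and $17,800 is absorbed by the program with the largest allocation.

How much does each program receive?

First tranche $4,800 split equally: $1,600 each.
Remainder $13,000 by clients served (total 1,147): Lower Outreach 4,182.21 → $4,200; South Arts 510.03 → $500; East Literacy 8,307.76 → $8,300.
Totals: Lower Outreach $1,600 + $4,200 = $5,800; South Arts $1,600 + $500 = $2,100; East Literacy $1,600 + $8,300 = $9,900.

Lower Outreach: $5,800 · South Arts: $2,100 · East Literacy: $9,900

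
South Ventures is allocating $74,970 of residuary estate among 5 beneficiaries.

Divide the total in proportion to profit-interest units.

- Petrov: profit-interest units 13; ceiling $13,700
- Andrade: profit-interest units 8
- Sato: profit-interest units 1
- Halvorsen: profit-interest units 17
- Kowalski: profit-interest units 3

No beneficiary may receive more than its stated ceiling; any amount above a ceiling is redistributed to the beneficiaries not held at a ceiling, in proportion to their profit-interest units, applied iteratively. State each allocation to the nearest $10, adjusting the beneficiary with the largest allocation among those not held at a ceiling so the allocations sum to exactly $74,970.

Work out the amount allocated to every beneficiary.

Total profit-interest units = 42.
Unconstrained shares: Petrov 23,205.00; Andrade 14,280.00; Sato 1,785.00; Halvorsen 30,345.00; Kowalski 5,355.00.
Cap binds for Petrov ($13,700); remaining pool $61,270 reallocated over remaining profit-interest units 29.
Shares after redistribution: Andrade 16,902.07 → $16,900; Sato 2,112.76 → $2,110; Halvorsen 35,916.90 → $35,920; Kowalski 6,338.28 → $6,340.

Petrov: $13,700 · Andrade: $16,900 · Sato: $2,110 · Halvorsen: $35,920 · Kowalski: $6,340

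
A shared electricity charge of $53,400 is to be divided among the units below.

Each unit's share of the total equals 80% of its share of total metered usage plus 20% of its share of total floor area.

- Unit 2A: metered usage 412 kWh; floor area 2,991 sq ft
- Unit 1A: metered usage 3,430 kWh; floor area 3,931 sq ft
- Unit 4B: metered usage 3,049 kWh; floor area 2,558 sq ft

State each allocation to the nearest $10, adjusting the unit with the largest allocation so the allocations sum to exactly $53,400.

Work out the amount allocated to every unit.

Unit 2A: $5,920 | Unit 1A: $25,700 | Unit 4B: $21,780

Metered usage total 6,891; floor area total 9,480.
Combined weights (80% metered usage + 20% floor area): Unit 2A 0.1109; Unit 1A 0.4811; Unit 4B 0.4079.
Pro-rata amounts: Unit 2A 5,923.76; Unit 1A 25,692.50; Unit 4B 21,783.74.
At nearest $10: Unit 2A $5,920; Unit 1A $25,690; Unit 4B $21,780. Sum = $53,390.
Difference $53,400 − $53,390 = +$10 applied to largest allocation (Unit 1A): Unit 1A becomes $25,700.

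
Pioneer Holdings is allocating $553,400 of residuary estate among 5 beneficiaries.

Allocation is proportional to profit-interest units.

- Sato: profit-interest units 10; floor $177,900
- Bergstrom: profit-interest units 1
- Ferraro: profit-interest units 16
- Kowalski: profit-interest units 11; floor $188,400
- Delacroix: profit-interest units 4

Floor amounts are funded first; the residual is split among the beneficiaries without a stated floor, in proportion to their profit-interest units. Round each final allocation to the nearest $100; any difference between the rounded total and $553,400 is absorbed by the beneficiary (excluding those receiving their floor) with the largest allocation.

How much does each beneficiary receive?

Sato: $177,900 · Bergstrom: $8,900 · Ferraro: $142,600 · Kowalski: $188,400 · Delacroix: $35,600

Fund the minimums — Sato $177,900; Kowalski $188,400. Remaining pool $187,100.
Remaining pool split over remaining profit-interest units 21: Bergstrom 8,909.52 → $8,900; Ferraro 142,552.38 → $142,600; Delacroix 35,638.10 → $35,600.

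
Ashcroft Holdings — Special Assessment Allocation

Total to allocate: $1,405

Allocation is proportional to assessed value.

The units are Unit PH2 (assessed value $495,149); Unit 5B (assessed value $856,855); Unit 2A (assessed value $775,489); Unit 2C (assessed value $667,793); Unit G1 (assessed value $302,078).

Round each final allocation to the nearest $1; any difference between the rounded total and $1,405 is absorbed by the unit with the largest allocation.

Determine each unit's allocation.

Sum of assessed value: 3,097,364.
Unrounded shares: Unit PH2 495,149/3,097,364 × $1,405 = 224.61; Unit 5B 856,855/3,097,364 × $1,405 = 388.68; Unit 2A 775,489/3,097,364 × $1,405 = 351.77; Unit 2C 667,793/3,097,364 × $1,405 = 302.92; Unit G1 302,078/3,097,364 × $1,405 = 137.03.
After rounding ($1): Unit PH2 $225; Unit 5B $389; Unit 2A $352; Unit 2C $303; Unit G1 $137. Sum = $1,406.
Difference $1,405 − $1,406 = −$1 applied to largest allocation (Unit 5B): Unit 5B becomes $388.

Unit PH2: $225; Unit 5B: $388; Unit 2A: $352; Unit 2C: $303; Unit G1: $137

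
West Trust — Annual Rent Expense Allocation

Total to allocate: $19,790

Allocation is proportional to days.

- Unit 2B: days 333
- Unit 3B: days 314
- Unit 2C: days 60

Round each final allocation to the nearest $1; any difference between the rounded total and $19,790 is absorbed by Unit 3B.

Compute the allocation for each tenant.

Sum of days: 707.
Raw shares: Unit 2B 333/707 × $19,790 = 9,321.17; Unit 3B 314/707 × $19,790 = 8,789.34; Unit 2C 60/707 × $19,790 = 1,679.49.
After rounding ($1): Unit 2B $9,321; Unit 3B $8,789; Unit 2C $1,679. Sum = $19,789.
Difference $19,790 − $19,789 = +$1 applied to Unit 3B: Unit 3B becomes $8,790.

Unit 2B: $9,321 · Unit 3B: $8,790 · Unit 2C: $1,679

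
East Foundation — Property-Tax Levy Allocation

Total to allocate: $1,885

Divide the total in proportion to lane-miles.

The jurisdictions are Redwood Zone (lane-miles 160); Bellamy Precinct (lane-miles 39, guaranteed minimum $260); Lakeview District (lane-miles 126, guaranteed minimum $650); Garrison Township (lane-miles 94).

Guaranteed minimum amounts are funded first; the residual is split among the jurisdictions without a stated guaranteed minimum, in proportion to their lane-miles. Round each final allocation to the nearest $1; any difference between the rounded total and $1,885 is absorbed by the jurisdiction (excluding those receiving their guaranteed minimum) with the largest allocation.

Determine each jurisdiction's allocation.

Redwood Zone: $614 · Bellamy Precinct: $260 · Lakeview District: $650 · Garrison Township: $361

Fund the minimums — Bellamy Precinct $260; Lakeview District $650. Balance $975.
Balance split over remaining lane-miles 254: Redwood Zone 614.17 → $614; Garrison Township 360.83 → $361.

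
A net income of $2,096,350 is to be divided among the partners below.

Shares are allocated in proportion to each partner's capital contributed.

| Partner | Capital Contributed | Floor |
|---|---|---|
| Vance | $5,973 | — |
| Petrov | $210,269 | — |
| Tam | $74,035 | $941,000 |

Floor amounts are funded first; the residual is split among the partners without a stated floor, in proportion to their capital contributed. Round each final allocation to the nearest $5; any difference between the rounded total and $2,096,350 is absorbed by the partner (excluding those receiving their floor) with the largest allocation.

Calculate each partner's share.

Vance: $31,915; Petrov: $1,123,435; Tam: $941,000

Guaranteed amounts: Tam $941,000. Balance $1,155,350.
Balance split over remaining capital contributed 216,242: Vance 31,912.88 → $31,915; Petrov 1,123,437.12 → $1,123,435.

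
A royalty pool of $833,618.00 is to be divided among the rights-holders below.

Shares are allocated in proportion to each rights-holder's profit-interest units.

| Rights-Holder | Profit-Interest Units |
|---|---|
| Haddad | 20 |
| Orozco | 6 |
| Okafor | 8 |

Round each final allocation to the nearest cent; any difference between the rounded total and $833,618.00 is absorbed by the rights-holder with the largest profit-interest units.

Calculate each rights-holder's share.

Haddad: $490,363.53; Orozco: $147,109.06; Okafor: $196,145.41

Combined profit-interest units = 20 + 6 + 8 = 34.
Pro-rata amounts: Haddad 490,363.5294; Orozco 147,109.0588; Okafor 196,145.4118.
After rounding (cent): Haddad $490,363.53; Orozco $147,109.06; Okafor $196,145.41. Sum = $833,618.00.
No rounding difference to absorb.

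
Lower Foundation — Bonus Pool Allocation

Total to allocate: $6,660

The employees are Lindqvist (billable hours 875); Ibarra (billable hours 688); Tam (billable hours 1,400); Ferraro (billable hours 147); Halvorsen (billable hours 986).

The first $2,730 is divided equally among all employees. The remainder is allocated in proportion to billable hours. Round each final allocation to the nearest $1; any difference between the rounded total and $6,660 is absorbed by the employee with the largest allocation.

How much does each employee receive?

Lindqvist: $1,386 · Ibarra: $1,206 · Tam: $1,889 · Ferraro: $687 · Halvorsen: $1,492

Equal tier: $2,730 ÷ 5 = $546 apiece.
Remainder $3,930 by billable hours (total 4,096): Lindqvist 839.54 → $840; Ibarra 660.12 → $660; Tam 1,343.26 → $1,343; Ferraro 141.04 → $141; Halvorsen 946.04 → $946.
Totals: Lindqvist $546 + $840 = $1,386; Ibarra $546 + $660 = $1,206; Tam $546 + $1,343 = $1,889; Ferraro $546 + $141 = $687; Halvorsen $546 + $946 = $1,492.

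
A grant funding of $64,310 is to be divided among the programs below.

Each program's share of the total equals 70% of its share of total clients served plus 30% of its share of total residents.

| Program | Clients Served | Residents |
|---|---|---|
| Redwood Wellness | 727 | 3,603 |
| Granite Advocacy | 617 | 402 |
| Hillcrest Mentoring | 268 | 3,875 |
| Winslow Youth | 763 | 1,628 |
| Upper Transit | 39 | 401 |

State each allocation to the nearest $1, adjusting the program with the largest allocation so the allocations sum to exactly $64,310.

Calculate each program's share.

Redwood Wellness: $20,573 | Granite Advocacy: $12,289 | Hillcrest Mentoring: $12,542 | Winslow Youth: $17,398 | Upper Transit: $1,508

Totals — clients served 2,414, residents 9,909.
Composite weights (70% clients served + 30% residents): Redwood Wellness 0.3199; Granite Advocacy 0.1911; Hillcrest Mentoring 0.1950; Winslow Youth 0.2705; Upper Transit 0.0234.
Pro-rata amounts: Redwood Wellness 20,572.42; Granite Advocacy 12,288.70; Hillcrest Mentoring 12,542.44; Winslow Youth 17,398.40; Upper Transit 1,508.04.
Rounded to nearest $1: Redwood Wellness $20,572; Granite Advocacy $12,289; Hillcrest Mentoring $12,542; Winslow Youth $17,398; Upper Transit $1,508. Sum = $64,309.
Difference $64,310 − $64,309 = +$1 applied to largest allocation (Redwood Wellness): Redwood Wellness becomes $20,573.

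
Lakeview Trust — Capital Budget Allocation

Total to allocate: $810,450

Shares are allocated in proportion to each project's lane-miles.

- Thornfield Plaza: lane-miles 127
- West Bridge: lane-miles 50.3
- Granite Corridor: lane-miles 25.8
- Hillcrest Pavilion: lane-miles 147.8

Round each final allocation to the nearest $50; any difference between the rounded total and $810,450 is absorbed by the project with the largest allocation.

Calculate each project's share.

Thornfield Plaza: $293,300 · West Bridge: $116,150 · Granite Corridor: $59,600 · Hillcrest Pavilion: $341,400

Total lane-miles = 350.9.
Proportional shares: Thornfield Plaza 127/350.9 × $810,450 = 293,323.31; West Bridge 50.3/350.9 × $810,450 = 116,174.51; Granite Corridor 25.8/350.9 × $810,450 = 59,588.52; Hillcrest Pavilion 147.8/350.9 × $810,450 = 341,363.66.
Rounded to nearest $50: Thornfield Plaza $293,300; West Bridge $116,150; Granite Corridor $59,600; Hillcrest Pavilion $341,350. Sum = $810,400.
Difference $810,450 − $810,400 = +$50 applied to largest allocation (Hillcrest Pavilion): Hillcrest Pavilion becomes $341,400.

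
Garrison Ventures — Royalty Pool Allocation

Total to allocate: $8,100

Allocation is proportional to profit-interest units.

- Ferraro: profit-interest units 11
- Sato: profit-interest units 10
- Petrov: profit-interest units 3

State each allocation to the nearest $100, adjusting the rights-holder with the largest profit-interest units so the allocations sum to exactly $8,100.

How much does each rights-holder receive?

Total profit-interest units = 11 + 10 + 3 = 24.
Unrounded shares: Ferraro 3,712.50; Sato 3,375.00; Petrov 1,012.50.
Rounded to nearest $100: Ferraro $3,700; Sato $3,400; Petrov $1,000. Sum = $8,100.
Rounded total matches; no reconciliation needed.

Ferraro: $3,700 · Sato: $3,400 · Petrov: $1,000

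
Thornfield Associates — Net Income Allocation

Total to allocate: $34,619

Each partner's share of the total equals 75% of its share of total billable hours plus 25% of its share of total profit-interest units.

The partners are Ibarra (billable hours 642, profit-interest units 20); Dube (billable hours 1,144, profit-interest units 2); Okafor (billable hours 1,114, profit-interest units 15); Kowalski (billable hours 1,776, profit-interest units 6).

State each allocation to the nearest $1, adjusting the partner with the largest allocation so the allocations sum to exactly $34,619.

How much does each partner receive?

Totals — billable hours 4,676, profit-interest units 43.
Composite weights (75% billable hours + 25% profit-interest units): Ibarra 0.2193; Dube 0.1951; Okafor 0.2659; Kowalski 0.3197.
Proportional shares: Ibarra 7,590.27; Dube 6,754.79; Okafor 9,204.76; Kowalski 11,069.17.
At nearest $1: Ibarra $7,590; Dube $6,755; Okafor $9,205; Kowalski $11,069. Sum = $34,619.
Sum already equals the total — no adjustment.

Ibarra: $7,590 · Dube: $6,755 · Okafor: $9,205 · Kowalski: $11,069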